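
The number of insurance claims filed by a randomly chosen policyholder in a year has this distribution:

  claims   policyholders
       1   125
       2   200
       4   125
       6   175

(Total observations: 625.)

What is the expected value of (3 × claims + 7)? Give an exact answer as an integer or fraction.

424/25

Total = 625, so P(claims=1) = 125/625, etc.
E[3x+7] = (1/5)·10 + (8/25)·13 + (1/5)·19 + (7/25)·25
     = 424/25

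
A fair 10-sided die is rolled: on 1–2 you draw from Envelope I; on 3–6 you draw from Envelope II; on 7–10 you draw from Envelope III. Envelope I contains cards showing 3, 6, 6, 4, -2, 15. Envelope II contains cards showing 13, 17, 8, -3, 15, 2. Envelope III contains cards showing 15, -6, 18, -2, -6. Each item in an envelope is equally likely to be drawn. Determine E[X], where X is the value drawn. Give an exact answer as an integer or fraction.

454/75

E[X | Envelope I] = (3 + 6 + 6 + 4 − 2 + 15)/6 = 16/3
E[X | Envelope II] = (13 + 17 + 8 − 3 + 15 + 2)/6 = 26/3
E[X | Envelope III] = (15 − 6 + 18 − 2 − 6)/5 = 19/5
E[X] = (1/5)·16/3 + (2/5)·26/3 + (2/5)·19/5 = 454/75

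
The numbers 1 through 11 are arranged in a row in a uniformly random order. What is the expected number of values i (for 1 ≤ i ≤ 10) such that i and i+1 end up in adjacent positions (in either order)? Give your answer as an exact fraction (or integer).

For each i ∈ {1,…,10}, let Xᵢ = 1 if i and i+1 are adjacent. P(Xᵢ=1) = 2·(11−1)!/11! = 2/11.
By linearity, E[ΣXᵢ] = (10)·(2/11) = 20/11.

20/11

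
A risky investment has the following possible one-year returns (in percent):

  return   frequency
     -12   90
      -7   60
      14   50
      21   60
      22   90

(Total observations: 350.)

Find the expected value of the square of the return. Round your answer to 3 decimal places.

273.486

Total = 350, so P(return=-12) = 90/350, etc.
E[X²] = (9/35)·144 + (6/35)·49 + (1/7)·196 + (6/35)·441 + (9/35)·484
     = 9572/35 ≈ 273.486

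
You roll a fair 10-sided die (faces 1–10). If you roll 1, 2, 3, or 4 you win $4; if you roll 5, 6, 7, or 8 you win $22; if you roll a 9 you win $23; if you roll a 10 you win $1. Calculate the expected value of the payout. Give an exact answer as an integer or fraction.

64/5 dollars

E[payout] = (1/10)·1 + (2/5)·4 + (2/5)·22 + (1/10)·23 = 64/5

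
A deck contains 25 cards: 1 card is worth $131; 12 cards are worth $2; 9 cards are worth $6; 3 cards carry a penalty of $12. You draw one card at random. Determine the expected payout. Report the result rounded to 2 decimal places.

$6.92

E[payout] = (1/25)·131 + (12/25)·2 + (9/25)·6 + (3/25)·(-12) = 173/25
≈ $6.92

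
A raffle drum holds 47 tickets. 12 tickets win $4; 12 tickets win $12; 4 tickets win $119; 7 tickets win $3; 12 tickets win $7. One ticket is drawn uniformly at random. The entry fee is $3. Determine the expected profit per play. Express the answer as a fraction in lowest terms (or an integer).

E[payout] = (12/47)·4 + (12/47)·12 + (4/47)·119 + (7/47)·3 + (12/47)·7 = 773/47
Expected profit = 773/47 − 3 = 632/47

632/47 dollars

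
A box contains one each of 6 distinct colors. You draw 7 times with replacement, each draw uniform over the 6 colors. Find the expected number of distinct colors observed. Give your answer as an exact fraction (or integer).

201811/46656

Let Xⱼ=1 if type j appears at least once. P(Xⱼ=1) = 1 − ((6−1)/6)^7 = 201811/279936.
E[#distinct] = 6·201811/279936 = 201811/46656.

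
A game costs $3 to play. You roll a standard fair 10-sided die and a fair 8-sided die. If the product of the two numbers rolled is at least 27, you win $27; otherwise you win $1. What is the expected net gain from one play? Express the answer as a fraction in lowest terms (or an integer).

323/40 dollars

E[payout] = (49/80)·1 + (31/80)·27 = 443/40
Expected profit = 443/40 − 3 = 323/40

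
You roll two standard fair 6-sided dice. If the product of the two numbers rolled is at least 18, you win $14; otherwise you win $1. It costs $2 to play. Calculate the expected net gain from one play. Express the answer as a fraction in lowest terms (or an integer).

E[payout] = (13/18)·1 + (5/18)·14 = 83/18
Expected profit = 83/18 − 2 = 47/18

47/18 dollars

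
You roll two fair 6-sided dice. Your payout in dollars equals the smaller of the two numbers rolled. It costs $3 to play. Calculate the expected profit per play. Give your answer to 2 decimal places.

-$0.47

Distribution of the smaller of the two numbers rolled: 1 w.p. 11/36, 2 w.p. 1/4, 3 w.p. 7/36, 4 w.p. 5/36, 5 w.p. 1/12, 6 w.p. 1/36
E[payout] = (11/36)·1 + (1/4)·2 + (7/36)·3 + (5/36)·4 + (1/12)·5 + (1/36)·6 = 91/36
Expected profit = 91/36 − 3 = -17/36 ≈ -$0.47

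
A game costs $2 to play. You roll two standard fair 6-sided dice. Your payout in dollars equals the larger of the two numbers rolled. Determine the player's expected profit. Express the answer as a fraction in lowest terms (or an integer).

Distribution of the larger of the two numbers rolled: 1 w.p. 1/36, 2 w.p. 1/12, 3 w.p. 5/36, 4 w.p. 7/36, 5 w.p. 1/4, 6 w.p. 11/36
E[payout] = (1/36)·1 + (1/12)·2 + (5/36)·3 + (7/36)·4 + (1/4)·5 + (11/36)·6 = 161/36
Expected profit = 161/36 − 2 = 89/36

89/36 dollars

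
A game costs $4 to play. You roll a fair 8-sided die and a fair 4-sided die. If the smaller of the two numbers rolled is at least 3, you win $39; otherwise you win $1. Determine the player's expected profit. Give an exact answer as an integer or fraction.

E[payout] = (5/8)·1 + (3/8)·39 = 61/4
Expected profit = 61/4 − 4 = 45/4

45/4 dollars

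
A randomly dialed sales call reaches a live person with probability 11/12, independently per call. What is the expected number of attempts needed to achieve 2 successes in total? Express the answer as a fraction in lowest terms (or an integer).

24/11

By linearity (sum of 2 independent geometric waits), E[trials] = 2/p = 2/(11/12) = 24/11.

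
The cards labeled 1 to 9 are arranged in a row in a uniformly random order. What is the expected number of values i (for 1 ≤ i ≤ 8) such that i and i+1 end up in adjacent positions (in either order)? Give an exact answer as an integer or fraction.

For each i ∈ {1,…,8}, let Xᵢ = 1 if i and i+1 are adjacent. P(Xᵢ=1) = 2·(9−1)!/9! = 2/9.
By linearity, E[ΣXᵢ] = (8)·(2/9) = 16/9.

16/9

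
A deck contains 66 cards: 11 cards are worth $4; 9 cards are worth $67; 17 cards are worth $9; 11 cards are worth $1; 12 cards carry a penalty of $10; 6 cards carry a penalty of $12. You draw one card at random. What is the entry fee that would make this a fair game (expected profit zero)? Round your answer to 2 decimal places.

E[payout] = (11/66)·4 + (9/66)·67 + (17/66)·9 + (11/66)·1 + (12/66)·(-10) + (6/66)·(-12) = 619/66
Fair fee = E[payout] = 619/66 ≈ $9.38

$9.38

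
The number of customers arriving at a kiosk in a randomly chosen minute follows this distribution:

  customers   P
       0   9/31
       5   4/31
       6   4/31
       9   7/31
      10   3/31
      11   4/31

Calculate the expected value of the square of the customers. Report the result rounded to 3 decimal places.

E[X²] = (9/31)·0 + (4/31)·25 + (4/31)·36 + (7/31)·81 + (3/31)·100 + (4/31)·121
     = 1595/31 ≈ 51.452

51.452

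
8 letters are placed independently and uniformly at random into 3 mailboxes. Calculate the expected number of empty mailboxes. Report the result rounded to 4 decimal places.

Let Xⱼ=1 if mailbox j is empty. P(Xⱼ=1) = ((3-1)/3)^8 = 256/6561.
By linearity, E[#empty] = 3·256/6561 = 256/2187.
≈ 0.1171

0.1171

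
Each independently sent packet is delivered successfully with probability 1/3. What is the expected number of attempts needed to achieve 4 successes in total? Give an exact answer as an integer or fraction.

By linearity (sum of 4 independent geometric waits), E[trials] = 4/p = 4/(1/3) = 12.

12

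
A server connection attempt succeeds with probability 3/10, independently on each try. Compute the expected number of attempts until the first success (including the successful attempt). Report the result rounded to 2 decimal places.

3.33

For a geometric distribution, E[trials] = 1/p = 1/(3/10) = 10/3.
≈ 3.33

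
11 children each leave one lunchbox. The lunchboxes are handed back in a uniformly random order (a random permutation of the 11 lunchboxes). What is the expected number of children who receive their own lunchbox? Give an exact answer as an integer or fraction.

1

Let Xᵢ = 1 if person i gets their own lunchbox. For each i, P(Xᵢ=1) = 1/11.
By linearity of expectation, E[X₁+…+X_11] = 11·(1/11) = 1.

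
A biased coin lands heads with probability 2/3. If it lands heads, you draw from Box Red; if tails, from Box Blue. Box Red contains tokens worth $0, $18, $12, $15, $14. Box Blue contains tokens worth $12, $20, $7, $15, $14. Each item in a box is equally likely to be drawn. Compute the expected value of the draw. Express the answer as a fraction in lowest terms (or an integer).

62/5 dollars

E[X | Box Red] = (0 + 18 + 12 + 15 + 14)/5 = 59/5
E[X | Box Blue] = (12 + 20 + 7 + 15 + 14)/5 = 68/5
E[X] = (2/3)·59/5 + (1/3)·68/5 = 62/5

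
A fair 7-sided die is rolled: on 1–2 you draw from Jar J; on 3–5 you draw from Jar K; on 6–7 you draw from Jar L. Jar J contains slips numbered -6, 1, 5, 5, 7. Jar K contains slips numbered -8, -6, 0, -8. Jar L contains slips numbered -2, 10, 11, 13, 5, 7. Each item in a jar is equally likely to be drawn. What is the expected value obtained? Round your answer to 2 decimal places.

0.42

E[X | Jar J] = (-6 + 1 + 5 + 5 + 7)/5 = 12/5
E[X | Jar K] = (-8 − 6 + 0 − 8)/4 = -11/2
E[X | Jar L] = (-2 + 10 + 11 + 13 + 5 + 7)/6 = 22/3
E[X] = (2/7)·12/5 + (3/7)·(-11/2) + (2/7)·22/3 = 89/210 ≈ 0.42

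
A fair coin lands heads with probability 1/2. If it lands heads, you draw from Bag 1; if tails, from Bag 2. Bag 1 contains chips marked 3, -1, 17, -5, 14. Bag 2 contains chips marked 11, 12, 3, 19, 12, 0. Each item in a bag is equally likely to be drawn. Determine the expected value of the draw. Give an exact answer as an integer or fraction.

151/20

E[X | Bag 1] = (3 − 1 + 17 − 5 + 14)/5 = 28/5
E[X | Bag 2] = (11 + 12 + 3 + 19 + 12 + 0)/6 = 19/2
E[X] = (1/2)·28/5 + (1/2)·19/2 = 151/20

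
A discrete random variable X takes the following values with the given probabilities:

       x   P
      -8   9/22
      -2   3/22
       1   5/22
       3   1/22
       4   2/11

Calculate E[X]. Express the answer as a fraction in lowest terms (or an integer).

-27/11

E[X] = (9/22)·(-8) + (3/22)·(-2) + (5/22)·1 + (1/22)·3 + (2/11)·4
     = -27/11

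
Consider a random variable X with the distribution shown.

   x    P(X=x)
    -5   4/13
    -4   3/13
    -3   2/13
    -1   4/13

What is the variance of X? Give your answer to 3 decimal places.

E[X] = (4/13)·(-5) + (3/13)·(-4) + (2/13)·(-3) + (4/13)·(-1) = -42/13
E[X²] = (4/13)·25 + (3/13)·16 + (2/13)·9 + (4/13)·1 = 170/13
Var(X) = 170/13 − (-42/13)² = 446/169 ≈ 2.639

2.639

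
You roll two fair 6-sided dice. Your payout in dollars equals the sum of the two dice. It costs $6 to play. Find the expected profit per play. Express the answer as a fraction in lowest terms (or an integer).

$1

Distribution of the sum of the two dice: 2 w.p. 1/36, 3 w.p. 1/18, 4 w.p. 1/12, 5 w.p. 1/9, 6 w.p. 5/36, 7 w.p. 1/6, …
E[payout] = (1/36)·2 + (1/18)·3 + (1/12)·4 + (1/9)·5 + (5/36)·6 + (1/6)·7 + (5/36)·8 + (1/9)·9 + (1/12)·10 + (1/18)·11 + (1/36)·12 = 7
Expected profit = 7 − 6 = 1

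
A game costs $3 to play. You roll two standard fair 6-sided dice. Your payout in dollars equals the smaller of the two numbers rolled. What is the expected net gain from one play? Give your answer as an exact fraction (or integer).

Distribution of the smaller of the two numbers rolled: 1 w.p. 11/36, 2 w.p. 1/4, 3 w.p. 7/36, 4 w.p. 5/36, 5 w.p. 1/12, 6 w.p. 1/36
E[payout] = (11/36)·1 + (1/4)·2 + (7/36)·3 + (5/36)·4 + (1/12)·5 + (1/36)·6 = 91/36
Expected profit = 91/36 − 3 = -17/36

-17/36 dollars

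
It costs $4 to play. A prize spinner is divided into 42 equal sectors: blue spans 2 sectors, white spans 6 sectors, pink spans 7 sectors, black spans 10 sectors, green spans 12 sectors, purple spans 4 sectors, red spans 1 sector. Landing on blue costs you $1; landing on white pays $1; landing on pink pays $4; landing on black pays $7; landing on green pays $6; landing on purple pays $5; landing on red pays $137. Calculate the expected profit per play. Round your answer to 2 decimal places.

$3.88

E[payout] = (2/42)·(-1) + (6/42)·1 + (7/42)·4 + (10/42)·7 + (12/42)·6 + (4/42)·5 + (1/42)·137 = 331/42
Expected profit = 331/42 − 4 = 163/42 ≈ $3.88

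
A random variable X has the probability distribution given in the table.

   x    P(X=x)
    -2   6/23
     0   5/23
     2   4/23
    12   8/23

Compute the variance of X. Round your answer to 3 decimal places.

35.826

E[X] = (6/23)·(-2) + (5/23)·0 + (4/23)·2 + (8/23)·12 = 4
E[X²] = (6/23)·4 + (5/23)·0 + (4/23)·4 + (8/23)·144 = 1192/23
Var(X) = 1192/23 − (4)² = 824/23 ≈ 35.826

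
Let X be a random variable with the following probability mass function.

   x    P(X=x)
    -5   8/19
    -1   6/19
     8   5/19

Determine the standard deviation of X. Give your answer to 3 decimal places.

E[X] = -6/19, E[X²] = 526/19
Var(X) = E[X²] − (E[X])² = 526/19 − 36/361 = 9958/361
SD(X) = √(9958/361) ≈ 5.252

5.252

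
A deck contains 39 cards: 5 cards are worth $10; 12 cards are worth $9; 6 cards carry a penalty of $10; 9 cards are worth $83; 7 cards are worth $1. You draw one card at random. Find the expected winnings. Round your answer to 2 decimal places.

E[payout] = (5/39)·10 + (12/39)·9 + (6/39)·(-10) + (9/39)·83 + (7/39)·1 = 284/13
≈ $21.85

$21.85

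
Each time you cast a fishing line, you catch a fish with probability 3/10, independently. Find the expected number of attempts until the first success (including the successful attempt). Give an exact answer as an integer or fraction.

For a geometric distribution, E[trials] = 1/p = 1/(3/10) = 10/3.

10/3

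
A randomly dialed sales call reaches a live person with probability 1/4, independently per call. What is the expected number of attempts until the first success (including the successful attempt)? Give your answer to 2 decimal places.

For a geometric distribution, E[trials] = 1/p = 1/(1/4) = 4.
≈ 4.00

4.00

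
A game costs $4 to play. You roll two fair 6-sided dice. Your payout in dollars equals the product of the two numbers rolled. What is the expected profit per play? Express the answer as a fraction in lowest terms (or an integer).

Distribution of the product of the two numbers rolled: 1 w.p. 1/36, 2 w.p. 1/18, 3 w.p. 1/18, 4 w.p. 1/12, 5 w.p. 1/18, 6 w.p. 1/9, …
E[payout] = (1/36)·1 + (1/18)·2 + (1/18)·3 + (1/12)·4 + (1/18)·5 + (1/9)·6 + (1/18)·8 + (1/36)·9 + (1/18)·10 + (1/9)·12 + (1/18)·15 + (1/36)·16 + (1/18)·18 + (1/18)·20 + (1/18)·24 + (1/36)·25 + (1/18)·30 + (1/36)·36 = 49/4
Expected profit = 49/4 − 4 = 33/4

33/4 dollars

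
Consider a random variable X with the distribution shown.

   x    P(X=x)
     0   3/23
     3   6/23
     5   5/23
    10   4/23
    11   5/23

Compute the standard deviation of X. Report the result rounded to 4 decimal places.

3.9342

E[X] = 6, E[X²] = 1184/23
Var(X) = E[X²] − (E[X])² = 1184/23 − 36 = 356/23
SD(X) = √(356/23) ≈ 3.9342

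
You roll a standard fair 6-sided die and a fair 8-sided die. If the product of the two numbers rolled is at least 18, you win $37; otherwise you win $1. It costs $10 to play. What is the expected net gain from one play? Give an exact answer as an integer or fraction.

9/2 dollars

E[payout] = (5/8)·1 + (3/8)·37 = 29/2
Expected profit = 29/2 − 10 = 9/2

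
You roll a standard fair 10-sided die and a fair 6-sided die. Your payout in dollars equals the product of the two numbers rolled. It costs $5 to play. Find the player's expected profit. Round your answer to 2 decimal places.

Distribution of the product of the two numbers rolled: 1 w.p. 1/60, 2 w.p. 1/30, 3 w.p. 1/30, 4 w.p. 1/20, 5 w.p. 1/30, 6 w.p. 1/15, …
E[payout] = (1/60)·1 + (1/30)·2 + (1/30)·3 + (1/20)·4 + (1/30)·5 + (1/15)·6 + (1/60)·7 + (1/20)·8 + (1/30)·9 + (1/20)·10 + (1/15)·12 + (1/60)·14 + (1/30)·15 + (1/30)·16 + (1/20)·18 + (1/20)·20 + (1/60)·21 + (1/20)·24 + (1/60)·25 + (1/60)·27 + (1/60)·28 + (1/20)·30 + (1/60)·32 + (1/60)·35 + (1/30)·36 + (1/30)·40 + (1/60)·42 + (1/60)·45 + (1/60)·48 + (1/60)·50 + (1/60)·54 + (1/60)·60 = 77/4
Expected profit = 77/4 − 5 = 57/4 ≈ $14.25

$14.25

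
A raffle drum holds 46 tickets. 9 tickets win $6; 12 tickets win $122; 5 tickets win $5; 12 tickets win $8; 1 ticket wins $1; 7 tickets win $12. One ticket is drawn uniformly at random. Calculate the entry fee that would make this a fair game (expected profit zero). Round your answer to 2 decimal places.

E[payout] = (9/46)·6 + (12/46)·122 + (5/46)·5 + (12/46)·8 + (1/46)·1 + (7/46)·12 = 862/23
Fair fee = E[payout] = 862/23 ≈ $37.48

$37.48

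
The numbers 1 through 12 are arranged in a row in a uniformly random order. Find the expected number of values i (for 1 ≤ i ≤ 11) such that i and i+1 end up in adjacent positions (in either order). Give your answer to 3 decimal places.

For each i ∈ {1,…,11}, let Xᵢ = 1 if i and i+1 are adjacent. P(Xᵢ=1) = 2·(12−1)!/12! = 2/12.
By linearity, E[ΣXᵢ] = (11)·(2/12) = 11/6.
≈ 1.833

1.833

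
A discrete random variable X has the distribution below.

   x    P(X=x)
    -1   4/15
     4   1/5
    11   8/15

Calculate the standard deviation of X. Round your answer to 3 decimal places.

E[X] = 32/5, E[X²] = 68
Var(X) = E[X²] − (E[X])² = 68 − 1024/25 = 676/25
SD(X) = √(676/25) ≈ 5.200

5.200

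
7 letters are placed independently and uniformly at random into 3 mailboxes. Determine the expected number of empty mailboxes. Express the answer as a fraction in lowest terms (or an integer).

128/729

Let Xⱼ=1 if mailbox j is empty. P(Xⱼ=1) = ((3-1)/3)^7 = 128/2187.
By linearity, E[#empty] = 3·128/2187 = 128/729.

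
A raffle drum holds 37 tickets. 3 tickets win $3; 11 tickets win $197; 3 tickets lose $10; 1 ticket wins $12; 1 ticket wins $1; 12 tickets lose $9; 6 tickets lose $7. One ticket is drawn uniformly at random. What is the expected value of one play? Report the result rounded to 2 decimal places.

$54.30

E[payout] = (3/37)·3 + (11/37)·197 + (3/37)·(-10) + (1/37)·12 + (1/37)·1 + (12/37)·(-9) + (6/37)·(-7) = 2009/37
≈ $54.30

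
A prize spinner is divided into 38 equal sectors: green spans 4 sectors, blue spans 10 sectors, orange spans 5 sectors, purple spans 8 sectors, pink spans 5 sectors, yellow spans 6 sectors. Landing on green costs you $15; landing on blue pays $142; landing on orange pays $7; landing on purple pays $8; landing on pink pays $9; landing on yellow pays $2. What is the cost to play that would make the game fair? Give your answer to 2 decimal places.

E[payout] = (4/38)·(-15) + (10/38)·142 + (5/38)·7 + (8/38)·8 + (5/38)·9 + (6/38)·2 = 758/19
Fair fee = E[payout] = 758/19 ≈ $39.89

$39.89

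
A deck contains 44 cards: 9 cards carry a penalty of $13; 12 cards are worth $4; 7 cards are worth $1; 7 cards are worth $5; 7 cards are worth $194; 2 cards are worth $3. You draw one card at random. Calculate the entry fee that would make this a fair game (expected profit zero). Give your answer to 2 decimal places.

$30.39

E[payout] = (9/44)·(-13) + (12/44)·4 + (7/44)·1 + (7/44)·5 + (7/44)·194 + (2/44)·3 = 1337/44
Fair fee = E[payout] = 1337/44 ≈ $30.39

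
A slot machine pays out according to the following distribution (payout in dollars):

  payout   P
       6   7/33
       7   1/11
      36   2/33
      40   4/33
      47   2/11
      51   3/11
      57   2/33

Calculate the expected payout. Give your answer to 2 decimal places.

E[X] = (7/33)·6 + (1/11)·7 + (2/33)·36 + (4/33)·40 + (2/11)·47 + (3/11)·51 + (2/33)·57
     = 1150/33 ≈ 34.85

$34.85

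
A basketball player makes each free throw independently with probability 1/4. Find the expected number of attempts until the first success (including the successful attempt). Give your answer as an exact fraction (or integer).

For a geometric distribution, E[trials] = 1/p = 1/(1/4) = 4.

4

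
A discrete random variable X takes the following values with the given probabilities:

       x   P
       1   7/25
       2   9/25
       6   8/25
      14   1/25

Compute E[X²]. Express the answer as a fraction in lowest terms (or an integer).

E[X²] = (7/25)·1 + (9/25)·4 + (8/25)·36 + (1/25)·196
     = 527/25

527/25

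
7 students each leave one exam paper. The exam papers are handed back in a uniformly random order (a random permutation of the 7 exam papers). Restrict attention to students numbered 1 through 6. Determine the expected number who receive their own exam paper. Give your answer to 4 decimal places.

0.8571

Let Xᵢ = 1 if person i gets their own exam paper. For each i, P(Xᵢ=1) = 1/7.
By linearity of expectation, E[X₁+…+X_6] = 6·(1/7) = 6/7.
≈ 0.8571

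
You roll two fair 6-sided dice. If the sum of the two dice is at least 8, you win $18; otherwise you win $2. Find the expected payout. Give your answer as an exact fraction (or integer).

E[payout] = (7/12)·2 + (5/12)·18 = 26/3

26/3 dollars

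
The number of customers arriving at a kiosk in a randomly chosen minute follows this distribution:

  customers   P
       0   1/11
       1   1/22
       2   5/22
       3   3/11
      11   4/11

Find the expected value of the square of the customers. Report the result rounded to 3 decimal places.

47.409

E[X²] = (1/11)·0 + (1/22)·1 + (5/22)·4 + (3/11)·9 + (4/11)·121
     = 1043/22 ≈ 47.409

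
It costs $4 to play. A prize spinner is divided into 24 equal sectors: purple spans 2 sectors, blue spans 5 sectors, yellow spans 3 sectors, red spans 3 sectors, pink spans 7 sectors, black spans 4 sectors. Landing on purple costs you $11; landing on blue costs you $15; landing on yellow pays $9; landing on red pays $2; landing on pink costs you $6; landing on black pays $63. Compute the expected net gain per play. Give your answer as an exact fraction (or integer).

E[payout] = (2/24)·(-11) + (5/24)·(-15) + (3/24)·9 + (3/24)·2 + (7/24)·(-6) + (4/24)·63 = 73/12
Expected profit = 73/12 − 4 = 25/12

25/12 dollars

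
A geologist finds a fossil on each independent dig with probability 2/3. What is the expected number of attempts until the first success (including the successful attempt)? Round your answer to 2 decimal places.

1.50

For a geometric distribution, E[trials] = 1/p = 1/(2/3) = 3/2.
≈ 1.50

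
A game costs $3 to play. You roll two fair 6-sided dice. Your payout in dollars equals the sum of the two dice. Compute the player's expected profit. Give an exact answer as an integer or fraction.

$4

Distribution of the sum of the two dice: 2 w.p. 1/36, 3 w.p. 1/18, 4 w.p. 1/12, 5 w.p. 1/9, 6 w.p. 5/36, 7 w.p. 1/6, …
E[payout] = (1/36)·2 + (1/18)·3 + (1/12)·4 + (1/9)·5 + (5/36)·6 + (1/6)·7 + (5/36)·8 + (1/9)·9 + (1/12)·10 + (1/18)·11 + (1/36)·12 = 7
Expected profit = 7 − 3 = 4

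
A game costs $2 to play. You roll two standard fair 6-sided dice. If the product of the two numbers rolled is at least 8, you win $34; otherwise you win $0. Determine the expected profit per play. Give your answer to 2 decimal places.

E[payout] = (7/18)·0 + (11/18)·34 = 187/9
Expected profit = 187/9 − 2 = 169/9 ≈ $18.78

$18.78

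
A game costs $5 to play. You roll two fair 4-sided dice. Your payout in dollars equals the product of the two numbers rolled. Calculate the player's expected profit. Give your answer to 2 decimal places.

Distribution of the product of the two numbers rolled: 1 w.p. 1/16, 2 w.p. 1/8, 3 w.p. 1/8, 4 w.p. 3/16, 6 w.p. 1/8, 8 w.p. 1/8, …
E[payout] = (1/16)·1 + (1/8)·2 + (1/8)·3 + (3/16)·4 + (1/8)·6 + (1/8)·8 + (1/16)·9 + (1/8)·12 + (1/16)·16 = 25/4
Expected profit = 25/4 − 5 = 5/4 ≈ $1.25

$1.25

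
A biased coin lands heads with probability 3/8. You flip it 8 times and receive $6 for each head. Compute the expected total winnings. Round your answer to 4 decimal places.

E[#heads] = 8·3/8 = 3 (linearity over flips).
E[winnings] = 6·3 = 18.
≈ 18.0000

$18.0000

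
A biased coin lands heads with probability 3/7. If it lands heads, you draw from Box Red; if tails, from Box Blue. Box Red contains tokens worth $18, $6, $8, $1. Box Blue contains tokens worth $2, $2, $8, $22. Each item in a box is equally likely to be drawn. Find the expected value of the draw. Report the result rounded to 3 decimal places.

$8.393

E[X | Box Red] = (18 + 6 + 8 + 1)/4 = 33/4
E[X | Box Blue] = (2 + 2 + 8 + 22)/4 = 17/2
E[X] = (3/7)·33/4 + (4/7)·17/2 = 235/28 ≈ 8.393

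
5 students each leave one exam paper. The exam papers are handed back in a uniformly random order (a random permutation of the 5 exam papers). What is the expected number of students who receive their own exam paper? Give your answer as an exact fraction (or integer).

Let Xᵢ = 1 if person i gets their own exam paper. For each i, P(Xᵢ=1) = 1/5.
By linearity of expectation, E[X₁+…+X_5] = 5·(1/5) = 1.

1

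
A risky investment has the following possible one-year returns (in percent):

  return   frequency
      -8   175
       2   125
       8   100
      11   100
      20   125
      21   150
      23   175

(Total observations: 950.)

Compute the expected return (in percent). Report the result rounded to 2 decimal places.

Total = 950, so P(return=-8) = 175/950, etc.
E[X] = (7/38)·(-8) + (5/38)·2 + (2/19)·8 + (2/19)·11 + (5/38)·20 + (3/19)·21 + (7/38)·23
     = 417/38 ≈ 10.97

10.97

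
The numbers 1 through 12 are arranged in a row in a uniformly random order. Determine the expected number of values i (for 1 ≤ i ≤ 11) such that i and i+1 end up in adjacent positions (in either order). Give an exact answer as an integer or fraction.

11/6

For each i ∈ {1,…,11}, let Xᵢ = 1 if i and i+1 are adjacent. P(Xᵢ=1) = 2·(12−1)!/12! = 2/12.
By linearity, E[ΣXᵢ] = (11)·(2/12) = 11/6.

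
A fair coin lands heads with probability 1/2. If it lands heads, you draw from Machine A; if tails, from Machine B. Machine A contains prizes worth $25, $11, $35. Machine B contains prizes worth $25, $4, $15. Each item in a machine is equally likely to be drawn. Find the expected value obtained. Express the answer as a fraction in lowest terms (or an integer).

115/6 dollars

E[X | Machine A] = (25 + 11 + 35)/3 = 71/3
E[X | Machine B] = (25 + 4 + 15)/3 = 44/3
E[X] = (1/2)·71/3 + (1/2)·44/3 = 115/6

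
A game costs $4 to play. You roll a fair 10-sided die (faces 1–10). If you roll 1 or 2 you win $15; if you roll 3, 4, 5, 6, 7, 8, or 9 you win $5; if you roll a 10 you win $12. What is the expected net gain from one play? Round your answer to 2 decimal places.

E[payout] = (7/10)·5 + (1/10)·12 + (1/5)·15 = 77/10
Expected profit = 77/10 − 4 = 37/10 ≈ $3.70

$3.70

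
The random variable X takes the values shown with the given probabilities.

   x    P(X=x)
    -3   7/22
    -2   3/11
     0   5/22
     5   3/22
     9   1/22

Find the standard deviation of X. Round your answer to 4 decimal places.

E[X] = -9/22, E[X²] = 243/22
Var(X) = E[X²] − (E[X])² = 243/22 − 81/484 = 5265/484
SD(X) = √(5265/484) ≈ 3.2982

3.2982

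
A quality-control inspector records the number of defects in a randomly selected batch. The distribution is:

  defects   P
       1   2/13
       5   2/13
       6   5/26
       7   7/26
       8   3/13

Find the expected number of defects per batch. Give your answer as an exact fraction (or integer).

E[X] = (2/13)·1 + (2/13)·5 + (5/26)·6 + (7/26)·7 + (3/13)·8
     = 151/26

151/26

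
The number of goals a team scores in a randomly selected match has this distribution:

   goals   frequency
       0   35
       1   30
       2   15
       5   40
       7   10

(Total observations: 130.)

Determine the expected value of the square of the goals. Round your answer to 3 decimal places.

12.154

Total = 130, so P(goals=0) = 35/130, etc.
E[X²] = (7/26)·0 + (3/13)·1 + (3/26)·4 + (4/13)·25 + (1/13)·49
     = 158/13 ≈ 12.154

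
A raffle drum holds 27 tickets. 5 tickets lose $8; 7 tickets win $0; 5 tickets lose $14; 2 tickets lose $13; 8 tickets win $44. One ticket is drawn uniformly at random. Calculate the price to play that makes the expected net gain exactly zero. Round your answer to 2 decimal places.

E[payout] = (5/27)·(-8) + (7/27)·0 + (5/27)·(-14) + (2/27)·(-13) + (8/27)·44 = 8
Fair fee = E[payout] = 8 ≈ $8.00

$8.00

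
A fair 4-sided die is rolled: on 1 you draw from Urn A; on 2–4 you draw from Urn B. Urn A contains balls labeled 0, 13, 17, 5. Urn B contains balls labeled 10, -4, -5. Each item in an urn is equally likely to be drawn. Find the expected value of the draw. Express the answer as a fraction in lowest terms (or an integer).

39/16

E[X | Urn A] = (0 + 13 + 17 + 5)/4 = 35/4
E[X | Urn B] = (10 − 4 − 5)/3 = 1/3
E[X] = (1/4)·35/4 + (3/4)·1/3 = 39/16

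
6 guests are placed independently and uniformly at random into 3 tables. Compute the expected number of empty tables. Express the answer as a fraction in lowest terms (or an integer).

64/243

Let Xⱼ=1 if table j is empty. P(Xⱼ=1) = ((3-1)/3)^6 = 64/729.
By linearity, E[#empty] = 3·64/729 = 64/243.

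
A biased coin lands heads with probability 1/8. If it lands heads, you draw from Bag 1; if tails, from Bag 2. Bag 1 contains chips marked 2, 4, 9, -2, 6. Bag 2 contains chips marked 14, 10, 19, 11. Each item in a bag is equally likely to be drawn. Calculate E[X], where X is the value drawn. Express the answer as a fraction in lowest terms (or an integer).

983/80

E[X | Bag 1] = (2 + 4 + 9 − 2 + 6)/5 = 19/5
E[X | Bag 2] = (14 + 10 + 19 + 11)/4 = 27/2
E[X] = (1/8)·19/5 + (7/8)·27/2 = 983/80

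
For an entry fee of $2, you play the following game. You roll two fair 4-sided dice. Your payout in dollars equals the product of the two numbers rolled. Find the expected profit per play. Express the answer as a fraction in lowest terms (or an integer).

Distribution of the product of the two numbers rolled: 1 w.p. 1/16, 2 w.p. 1/8, 3 w.p. 1/8, 4 w.p. 3/16, 6 w.p. 1/8, 8 w.p. 1/8, …
E[payout] = (1/16)·1 + (1/8)·2 + (1/8)·3 + (3/16)·4 + (1/8)·6 + (1/8)·8 + (1/16)·9 + (1/8)·12 + (1/16)·16 = 25/4
Expected profit = 25/4 − 2 = 17/4

17/4 dollars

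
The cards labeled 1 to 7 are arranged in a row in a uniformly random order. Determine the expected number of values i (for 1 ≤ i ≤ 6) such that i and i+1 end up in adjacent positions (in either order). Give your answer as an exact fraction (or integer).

For each i ∈ {1,…,6}, let Xᵢ = 1 if i and i+1 are adjacent. P(Xᵢ=1) = 2·(7−1)!/7! = 2/7.
By linearity, E[ΣXᵢ] = (6)·(2/7) = 12/7.

12/7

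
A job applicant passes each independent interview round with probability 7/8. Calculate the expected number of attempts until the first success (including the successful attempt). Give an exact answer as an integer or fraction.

For a geometric distribution, E[trials] = 1/p = 1/(7/8) = 8/7.

8/7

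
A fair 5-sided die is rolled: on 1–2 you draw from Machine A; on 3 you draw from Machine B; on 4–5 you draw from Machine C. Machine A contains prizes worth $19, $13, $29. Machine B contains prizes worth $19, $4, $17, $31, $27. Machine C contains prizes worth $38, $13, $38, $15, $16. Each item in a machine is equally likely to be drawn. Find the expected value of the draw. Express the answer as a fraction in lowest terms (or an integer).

E[X | Machine A] = (19 + 13 + 29)/3 = 61/3
E[X | Machine B] = (19 + 4 + 17 + 31 + 27)/5 = 98/5
E[X | Machine C] = (38 + 13 + 38 + 15 + 16)/5 = 24
E[X] = (2/5)·61/3 + (1/5)·98/5 + (2/5)·24 = 1624/75

1624/75 dollars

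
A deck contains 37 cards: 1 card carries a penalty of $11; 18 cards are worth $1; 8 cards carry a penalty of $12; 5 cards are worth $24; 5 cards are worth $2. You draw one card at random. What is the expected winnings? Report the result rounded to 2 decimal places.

E[payout] = (1/37)·(-11) + (18/37)·1 + (8/37)·(-12) + (5/37)·24 + (5/37)·2 = 41/37
≈ $1.11

$1.11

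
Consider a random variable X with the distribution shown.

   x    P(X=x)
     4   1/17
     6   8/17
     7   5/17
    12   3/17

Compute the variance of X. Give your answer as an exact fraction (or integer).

1548/289

E[X] = (1/17)·4 + (8/17)·6 + (5/17)·7 + (3/17)·12 = 123/17
E[X²] = (1/17)·16 + (8/17)·36 + (5/17)·49 + (3/17)·144 = 981/17
Var(X) = 981/17 − (123/17)² = 1548/289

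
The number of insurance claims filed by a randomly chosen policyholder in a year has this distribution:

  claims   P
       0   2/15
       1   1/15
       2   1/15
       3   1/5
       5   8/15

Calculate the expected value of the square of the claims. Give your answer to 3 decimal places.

E[X²] = (2/15)·0 + (1/15)·1 + (1/15)·4 + (1/5)·9 + (8/15)·25
     = 232/15 ≈ 15.467

15.467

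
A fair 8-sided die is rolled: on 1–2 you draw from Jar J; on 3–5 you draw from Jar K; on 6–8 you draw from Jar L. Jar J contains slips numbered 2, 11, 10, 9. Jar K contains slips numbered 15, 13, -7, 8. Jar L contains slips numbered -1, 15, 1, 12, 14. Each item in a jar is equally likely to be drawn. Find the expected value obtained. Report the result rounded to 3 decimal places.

7.794

E[X | Jar J] = (2 + 11 + 10 + 9)/4 = 8
E[X | Jar K] = (15 + 13 − 7 + 8)/4 = 29/4
E[X | Jar L] = (-1 + 15 + 1 + 12 + 14)/5 = 41/5
E[X] = (1/4)·8 + (3/8)·29/4 + (3/8)·41/5 = 1247/160 ≈ 7.794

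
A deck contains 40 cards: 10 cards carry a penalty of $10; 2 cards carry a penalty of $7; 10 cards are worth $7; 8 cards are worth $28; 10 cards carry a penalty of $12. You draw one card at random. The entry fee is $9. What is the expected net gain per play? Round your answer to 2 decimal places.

E[payout] = (10/40)·(-10) + (2/40)·(-7) + (10/40)·7 + (8/40)·28 + (10/40)·(-12) = 3/2
Expected profit = 3/2 − 9 = -15/2 ≈ -$7.50

-$7.50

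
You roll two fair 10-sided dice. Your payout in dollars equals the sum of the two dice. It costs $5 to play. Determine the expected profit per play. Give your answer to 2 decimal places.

$6.00

Distribution of the sum of the two dice: 2 w.p. 1/100, 3 w.p. 1/50, 4 w.p. 3/100, 5 w.p. 1/25, 6 w.p. 1/20, 7 w.p. 3/50, …
E[payout] = (1/100)·2 + (1/50)·3 + (3/100)·4 + (1/25)·5 + (1/20)·6 + (3/50)·7 + (7/100)·8 + (2/25)·9 + (9/100)·10 + (1/10)·11 + (9/100)·12 + (2/25)·13 + (7/100)·14 + (3/50)·15 + (1/20)·16 + (1/25)·17 + (3/100)·18 + (1/50)·19 + (1/100)·20 = 11
Expected profit = 11 − 5 = 6 ≈ $6.00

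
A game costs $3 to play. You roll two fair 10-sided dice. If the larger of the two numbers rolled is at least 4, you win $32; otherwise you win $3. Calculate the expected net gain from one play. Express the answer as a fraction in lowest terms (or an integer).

E[payout] = (9/100)·3 + (91/100)·32 = 2939/100
Expected profit = 2939/100 − 3 = 2639/100

2639/100 dollars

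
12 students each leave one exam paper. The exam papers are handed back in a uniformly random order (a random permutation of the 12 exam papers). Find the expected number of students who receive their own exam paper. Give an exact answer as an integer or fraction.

Let Xᵢ = 1 if person i gets their own exam paper. For each i, P(Xᵢ=1) = 1/12.
By linearity of expectation, E[X₁+…+X_12] = 12·(1/12) = 1.

1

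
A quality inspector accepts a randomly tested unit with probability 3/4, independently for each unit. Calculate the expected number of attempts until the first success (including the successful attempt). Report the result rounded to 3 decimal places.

1.333

For a geometric distribution, E[trials] = 1/p = 1/(3/4) = 4/3.
≈ 1.333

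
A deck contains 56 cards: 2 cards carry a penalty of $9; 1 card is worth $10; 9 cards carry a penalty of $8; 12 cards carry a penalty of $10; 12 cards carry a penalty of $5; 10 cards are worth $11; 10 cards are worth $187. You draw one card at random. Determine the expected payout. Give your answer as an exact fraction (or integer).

215/7 dollars

E[payout] = (2/56)·(-9) + (1/56)·10 + (9/56)·(-8) + (12/56)·(-10) + (12/56)·(-5) + (10/56)·11 + (10/56)·187 = 215/7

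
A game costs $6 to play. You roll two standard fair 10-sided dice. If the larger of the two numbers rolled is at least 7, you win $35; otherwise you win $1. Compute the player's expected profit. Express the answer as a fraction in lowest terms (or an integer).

E[payout] = (9/25)·1 + (16/25)·35 = 569/25
Expected profit = 569/25 − 6 = 419/25

419/25 dollars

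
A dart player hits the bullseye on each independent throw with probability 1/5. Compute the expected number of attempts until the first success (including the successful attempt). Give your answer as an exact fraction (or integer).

For a geometric distribution, E[trials] = 1/p = 1/(1/5) = 5.

5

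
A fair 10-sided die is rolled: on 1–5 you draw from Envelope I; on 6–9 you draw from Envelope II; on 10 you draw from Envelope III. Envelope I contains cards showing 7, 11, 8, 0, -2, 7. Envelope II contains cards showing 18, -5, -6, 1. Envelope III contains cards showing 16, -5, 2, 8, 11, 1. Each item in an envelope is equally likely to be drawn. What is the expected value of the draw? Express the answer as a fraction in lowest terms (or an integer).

E[X | Envelope I] = (7 + 11 + 8 + 0 − 2 + 7)/6 = 31/6
E[X | Envelope II] = (18 − 5 − 6 + 1)/4 = 2
E[X | Envelope III] = (16 − 5 + 2 + 8 + 11 + 1)/6 = 11/2
E[X] = (1/2)·31/6 + (2/5)·2 + (1/10)·11/2 = 59/15

59/15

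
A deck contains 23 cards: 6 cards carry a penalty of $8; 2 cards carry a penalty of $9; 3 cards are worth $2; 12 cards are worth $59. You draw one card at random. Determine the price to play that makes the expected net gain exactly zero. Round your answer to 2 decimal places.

$28.17

E[payout] = (6/23)·(-8) + (2/23)·(-9) + (3/23)·2 + (12/23)·59 = 648/23
Fair fee = E[payout] = 648/23 ≈ $28.17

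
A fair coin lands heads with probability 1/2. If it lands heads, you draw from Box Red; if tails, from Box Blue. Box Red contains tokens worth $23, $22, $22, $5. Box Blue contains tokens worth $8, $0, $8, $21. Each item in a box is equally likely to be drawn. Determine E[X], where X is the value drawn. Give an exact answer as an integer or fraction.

E[X | Box Red] = (23 + 22 + 22 + 5)/4 = 18
E[X | Box Blue] = (8 + 0 + 8 + 21)/4 = 37/4
E[X] = (1/2)·18 + (1/2)·37/4 = 109/8

109/8 dollars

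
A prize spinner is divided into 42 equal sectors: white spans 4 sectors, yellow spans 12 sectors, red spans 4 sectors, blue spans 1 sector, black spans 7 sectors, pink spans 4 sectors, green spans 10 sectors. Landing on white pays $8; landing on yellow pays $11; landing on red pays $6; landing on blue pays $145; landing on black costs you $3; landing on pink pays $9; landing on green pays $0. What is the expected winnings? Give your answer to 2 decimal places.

$8.29

E[payout] = (4/42)·8 + (12/42)·11 + (4/42)·6 + (1/42)·145 + (7/42)·(-3) + (4/42)·9 + (10/42)·0 = 58/7
≈ $8.29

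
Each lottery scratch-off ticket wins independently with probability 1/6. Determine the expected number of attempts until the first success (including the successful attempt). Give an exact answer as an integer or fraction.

6

For a geometric distribution, E[trials] = 1/p = 1/(1/6) = 6.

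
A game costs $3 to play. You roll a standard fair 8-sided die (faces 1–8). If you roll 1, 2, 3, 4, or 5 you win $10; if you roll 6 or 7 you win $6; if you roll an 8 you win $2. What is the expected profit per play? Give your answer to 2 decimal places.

E[payout] = (1/8)·2 + (1/4)·6 + (5/8)·10 = 8
Expected profit = 8 − 3 = 5 ≈ $5.00

$5.00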